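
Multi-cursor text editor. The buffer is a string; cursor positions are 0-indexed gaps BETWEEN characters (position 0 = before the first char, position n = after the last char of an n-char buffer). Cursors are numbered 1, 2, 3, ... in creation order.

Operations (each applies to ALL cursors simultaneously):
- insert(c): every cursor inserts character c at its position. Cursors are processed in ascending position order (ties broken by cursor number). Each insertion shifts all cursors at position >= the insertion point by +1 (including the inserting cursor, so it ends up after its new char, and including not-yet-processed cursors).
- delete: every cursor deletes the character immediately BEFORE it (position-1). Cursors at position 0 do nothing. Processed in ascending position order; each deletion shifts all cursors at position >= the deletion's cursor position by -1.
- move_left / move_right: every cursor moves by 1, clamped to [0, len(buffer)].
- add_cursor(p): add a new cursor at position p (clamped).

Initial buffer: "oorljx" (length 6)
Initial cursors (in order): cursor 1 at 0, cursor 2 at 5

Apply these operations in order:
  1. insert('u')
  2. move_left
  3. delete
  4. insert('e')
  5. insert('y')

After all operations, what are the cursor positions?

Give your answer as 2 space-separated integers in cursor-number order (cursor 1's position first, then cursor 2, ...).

After op 1 (insert('u')): buffer="uoorljux" (len 8), cursors c1@1 c2@7, authorship 1.....2.
After op 2 (move_left): buffer="uoorljux" (len 8), cursors c1@0 c2@6, authorship 1.....2.
After op 3 (delete): buffer="uoorlux" (len 7), cursors c1@0 c2@5, authorship 1....2.
After op 4 (insert('e')): buffer="euoorleux" (len 9), cursors c1@1 c2@7, authorship 11....22.
After op 5 (insert('y')): buffer="eyuoorleyux" (len 11), cursors c1@2 c2@9, authorship 111....222.

Answer: 2 9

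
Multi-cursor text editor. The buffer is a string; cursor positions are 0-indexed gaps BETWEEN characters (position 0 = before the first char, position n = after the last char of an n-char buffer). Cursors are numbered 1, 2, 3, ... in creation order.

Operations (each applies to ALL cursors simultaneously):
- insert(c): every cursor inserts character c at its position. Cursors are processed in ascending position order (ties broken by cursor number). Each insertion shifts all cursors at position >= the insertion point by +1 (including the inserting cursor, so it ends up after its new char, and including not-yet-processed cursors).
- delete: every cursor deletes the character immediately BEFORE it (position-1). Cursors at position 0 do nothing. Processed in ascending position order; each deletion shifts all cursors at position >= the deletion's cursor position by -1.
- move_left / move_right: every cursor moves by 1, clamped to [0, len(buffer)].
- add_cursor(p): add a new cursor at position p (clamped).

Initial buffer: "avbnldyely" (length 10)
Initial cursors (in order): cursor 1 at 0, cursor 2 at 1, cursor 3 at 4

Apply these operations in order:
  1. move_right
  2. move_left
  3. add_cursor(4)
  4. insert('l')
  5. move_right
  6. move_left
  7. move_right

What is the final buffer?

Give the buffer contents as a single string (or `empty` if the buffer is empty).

After op 1 (move_right): buffer="avbnldyely" (len 10), cursors c1@1 c2@2 c3@5, authorship ..........
After op 2 (move_left): buffer="avbnldyely" (len 10), cursors c1@0 c2@1 c3@4, authorship ..........
After op 3 (add_cursor(4)): buffer="avbnldyely" (len 10), cursors c1@0 c2@1 c3@4 c4@4, authorship ..........
After op 4 (insert('l')): buffer="lalvbnllldyely" (len 14), cursors c1@1 c2@3 c3@8 c4@8, authorship 1.2...34......
After op 5 (move_right): buffer="lalvbnllldyely" (len 14), cursors c1@2 c2@4 c3@9 c4@9, authorship 1.2...34......
After op 6 (move_left): buffer="lalvbnllldyely" (len 14), cursors c1@1 c2@3 c3@8 c4@8, authorship 1.2...34......
After op 7 (move_right): buffer="lalvbnllldyely" (len 14), cursors c1@2 c2@4 c3@9 c4@9, authorship 1.2...34......

Answer: lalvbnllldyely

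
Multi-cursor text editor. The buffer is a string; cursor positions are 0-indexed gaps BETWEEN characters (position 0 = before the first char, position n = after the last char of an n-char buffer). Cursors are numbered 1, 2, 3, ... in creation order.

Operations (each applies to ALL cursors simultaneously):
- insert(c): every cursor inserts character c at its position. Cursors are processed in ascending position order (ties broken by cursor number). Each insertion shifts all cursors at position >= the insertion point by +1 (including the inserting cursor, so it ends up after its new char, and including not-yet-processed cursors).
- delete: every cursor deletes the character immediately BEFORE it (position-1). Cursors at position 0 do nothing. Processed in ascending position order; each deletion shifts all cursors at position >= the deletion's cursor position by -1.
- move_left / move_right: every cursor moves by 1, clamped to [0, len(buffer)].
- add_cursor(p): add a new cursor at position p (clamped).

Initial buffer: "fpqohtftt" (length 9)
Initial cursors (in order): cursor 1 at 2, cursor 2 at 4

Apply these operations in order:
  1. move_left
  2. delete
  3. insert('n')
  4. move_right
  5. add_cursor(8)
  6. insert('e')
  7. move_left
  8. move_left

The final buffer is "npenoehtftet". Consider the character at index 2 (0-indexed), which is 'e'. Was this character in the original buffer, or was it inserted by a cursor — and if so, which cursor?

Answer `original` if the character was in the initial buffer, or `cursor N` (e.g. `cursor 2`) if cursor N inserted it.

Answer: cursor 1

Derivation:
After op 1 (move_left): buffer="fpqohtftt" (len 9), cursors c1@1 c2@3, authorship .........
After op 2 (delete): buffer="pohtftt" (len 7), cursors c1@0 c2@1, authorship .......
After op 3 (insert('n')): buffer="npnohtftt" (len 9), cursors c1@1 c2@3, authorship 1.2......
After op 4 (move_right): buffer="npnohtftt" (len 9), cursors c1@2 c2@4, authorship 1.2......
After op 5 (add_cursor(8)): buffer="npnohtftt" (len 9), cursors c1@2 c2@4 c3@8, authorship 1.2......
After op 6 (insert('e')): buffer="npenoehtftet" (len 12), cursors c1@3 c2@6 c3@11, authorship 1.12.2....3.
After op 7 (move_left): buffer="npenoehtftet" (len 12), cursors c1@2 c2@5 c3@10, authorship 1.12.2....3.
After op 8 (move_left): buffer="npenoehtftet" (len 12), cursors c1@1 c2@4 c3@9, authorship 1.12.2....3.
Authorship (.=original, N=cursor N): 1 . 1 2 . 2 . . . . 3 .
Index 2: author = 1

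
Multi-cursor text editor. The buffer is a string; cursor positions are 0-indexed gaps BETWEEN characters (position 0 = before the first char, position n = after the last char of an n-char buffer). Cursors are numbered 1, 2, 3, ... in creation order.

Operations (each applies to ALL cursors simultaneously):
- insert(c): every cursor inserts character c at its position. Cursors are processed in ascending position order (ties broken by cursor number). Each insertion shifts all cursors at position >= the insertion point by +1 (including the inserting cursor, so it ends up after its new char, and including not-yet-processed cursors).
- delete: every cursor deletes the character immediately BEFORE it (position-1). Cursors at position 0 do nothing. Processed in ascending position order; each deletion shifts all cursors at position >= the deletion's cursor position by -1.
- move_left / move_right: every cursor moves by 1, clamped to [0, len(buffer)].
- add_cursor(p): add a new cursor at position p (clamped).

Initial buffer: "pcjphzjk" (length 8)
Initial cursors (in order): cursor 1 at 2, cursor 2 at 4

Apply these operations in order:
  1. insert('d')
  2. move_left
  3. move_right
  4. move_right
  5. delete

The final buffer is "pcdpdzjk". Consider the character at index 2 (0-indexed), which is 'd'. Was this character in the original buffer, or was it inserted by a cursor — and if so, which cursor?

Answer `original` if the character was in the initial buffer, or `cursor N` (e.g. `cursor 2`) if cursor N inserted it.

After op 1 (insert('d')): buffer="pcdjpdhzjk" (len 10), cursors c1@3 c2@6, authorship ..1..2....
After op 2 (move_left): buffer="pcdjpdhzjk" (len 10), cursors c1@2 c2@5, authorship ..1..2....
After op 3 (move_right): buffer="pcdjpdhzjk" (len 10), cursors c1@3 c2@6, authorship ..1..2....
After op 4 (move_right): buffer="pcdjpdhzjk" (len 10), cursors c1@4 c2@7, authorship ..1..2....
After op 5 (delete): buffer="pcdpdzjk" (len 8), cursors c1@3 c2@5, authorship ..1.2...
Authorship (.=original, N=cursor N): . . 1 . 2 . . .
Index 2: author = 1

Answer: cursor 1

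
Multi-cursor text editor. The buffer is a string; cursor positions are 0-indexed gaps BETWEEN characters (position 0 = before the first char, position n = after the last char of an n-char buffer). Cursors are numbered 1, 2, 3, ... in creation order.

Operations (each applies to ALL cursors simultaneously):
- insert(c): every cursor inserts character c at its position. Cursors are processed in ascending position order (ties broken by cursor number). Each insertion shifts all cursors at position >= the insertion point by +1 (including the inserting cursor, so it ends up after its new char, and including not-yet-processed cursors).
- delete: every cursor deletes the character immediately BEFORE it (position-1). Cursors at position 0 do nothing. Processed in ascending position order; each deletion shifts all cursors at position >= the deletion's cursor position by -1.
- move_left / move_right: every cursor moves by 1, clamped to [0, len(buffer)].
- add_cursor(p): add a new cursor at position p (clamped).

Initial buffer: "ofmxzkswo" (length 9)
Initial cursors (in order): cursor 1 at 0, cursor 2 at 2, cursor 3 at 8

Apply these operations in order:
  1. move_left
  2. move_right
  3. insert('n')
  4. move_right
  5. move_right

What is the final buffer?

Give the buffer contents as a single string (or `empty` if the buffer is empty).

Answer: onfnmxzkswno

Derivation:
After op 1 (move_left): buffer="ofmxzkswo" (len 9), cursors c1@0 c2@1 c3@7, authorship .........
After op 2 (move_right): buffer="ofmxzkswo" (len 9), cursors c1@1 c2@2 c3@8, authorship .........
After op 3 (insert('n')): buffer="onfnmxzkswno" (len 12), cursors c1@2 c2@4 c3@11, authorship .1.2......3.
After op 4 (move_right): buffer="onfnmxzkswno" (len 12), cursors c1@3 c2@5 c3@12, authorship .1.2......3.
After op 5 (move_right): buffer="onfnmxzkswno" (len 12), cursors c1@4 c2@6 c3@12, authorship .1.2......3.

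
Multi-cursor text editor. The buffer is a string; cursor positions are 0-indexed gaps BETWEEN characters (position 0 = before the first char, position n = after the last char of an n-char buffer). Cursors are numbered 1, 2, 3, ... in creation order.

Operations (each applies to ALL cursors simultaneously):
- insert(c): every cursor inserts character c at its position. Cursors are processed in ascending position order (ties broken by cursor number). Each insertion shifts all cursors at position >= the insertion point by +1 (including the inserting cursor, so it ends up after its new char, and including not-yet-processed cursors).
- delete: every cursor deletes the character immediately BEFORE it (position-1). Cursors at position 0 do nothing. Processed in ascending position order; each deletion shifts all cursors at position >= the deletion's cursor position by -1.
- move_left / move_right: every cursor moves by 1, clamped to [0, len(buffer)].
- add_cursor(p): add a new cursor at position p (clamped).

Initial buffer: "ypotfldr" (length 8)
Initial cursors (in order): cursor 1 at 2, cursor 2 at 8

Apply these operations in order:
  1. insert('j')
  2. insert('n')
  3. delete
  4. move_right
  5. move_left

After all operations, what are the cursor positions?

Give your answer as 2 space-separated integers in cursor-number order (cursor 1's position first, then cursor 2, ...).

After op 1 (insert('j')): buffer="ypjotfldrj" (len 10), cursors c1@3 c2@10, authorship ..1......2
After op 2 (insert('n')): buffer="ypjnotfldrjn" (len 12), cursors c1@4 c2@12, authorship ..11......22
After op 3 (delete): buffer="ypjotfldrj" (len 10), cursors c1@3 c2@10, authorship ..1......2
After op 4 (move_right): buffer="ypjotfldrj" (len 10), cursors c1@4 c2@10, authorship ..1......2
After op 5 (move_left): buffer="ypjotfldrj" (len 10), cursors c1@3 c2@9, authorship ..1......2

Answer: 3 9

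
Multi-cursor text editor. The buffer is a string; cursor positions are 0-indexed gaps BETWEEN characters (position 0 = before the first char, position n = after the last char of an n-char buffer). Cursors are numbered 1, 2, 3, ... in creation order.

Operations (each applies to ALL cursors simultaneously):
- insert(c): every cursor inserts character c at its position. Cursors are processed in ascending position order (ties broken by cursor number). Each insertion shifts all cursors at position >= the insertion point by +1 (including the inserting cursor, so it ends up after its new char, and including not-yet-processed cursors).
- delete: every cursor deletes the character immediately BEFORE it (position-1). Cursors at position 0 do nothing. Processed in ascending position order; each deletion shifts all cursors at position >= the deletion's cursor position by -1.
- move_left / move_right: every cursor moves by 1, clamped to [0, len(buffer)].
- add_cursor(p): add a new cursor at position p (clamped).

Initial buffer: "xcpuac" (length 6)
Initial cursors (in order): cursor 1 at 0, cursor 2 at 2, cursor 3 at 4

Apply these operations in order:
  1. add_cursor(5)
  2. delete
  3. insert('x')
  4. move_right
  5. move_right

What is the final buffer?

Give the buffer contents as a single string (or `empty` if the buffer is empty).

Answer: xxxpxxc

Derivation:
After op 1 (add_cursor(5)): buffer="xcpuac" (len 6), cursors c1@0 c2@2 c3@4 c4@5, authorship ......
After op 2 (delete): buffer="xpc" (len 3), cursors c1@0 c2@1 c3@2 c4@2, authorship ...
After op 3 (insert('x')): buffer="xxxpxxc" (len 7), cursors c1@1 c2@3 c3@6 c4@6, authorship 1.2.34.
After op 4 (move_right): buffer="xxxpxxc" (len 7), cursors c1@2 c2@4 c3@7 c4@7, authorship 1.2.34.
After op 5 (move_right): buffer="xxxpxxc" (len 7), cursors c1@3 c2@5 c3@7 c4@7, authorship 1.2.34.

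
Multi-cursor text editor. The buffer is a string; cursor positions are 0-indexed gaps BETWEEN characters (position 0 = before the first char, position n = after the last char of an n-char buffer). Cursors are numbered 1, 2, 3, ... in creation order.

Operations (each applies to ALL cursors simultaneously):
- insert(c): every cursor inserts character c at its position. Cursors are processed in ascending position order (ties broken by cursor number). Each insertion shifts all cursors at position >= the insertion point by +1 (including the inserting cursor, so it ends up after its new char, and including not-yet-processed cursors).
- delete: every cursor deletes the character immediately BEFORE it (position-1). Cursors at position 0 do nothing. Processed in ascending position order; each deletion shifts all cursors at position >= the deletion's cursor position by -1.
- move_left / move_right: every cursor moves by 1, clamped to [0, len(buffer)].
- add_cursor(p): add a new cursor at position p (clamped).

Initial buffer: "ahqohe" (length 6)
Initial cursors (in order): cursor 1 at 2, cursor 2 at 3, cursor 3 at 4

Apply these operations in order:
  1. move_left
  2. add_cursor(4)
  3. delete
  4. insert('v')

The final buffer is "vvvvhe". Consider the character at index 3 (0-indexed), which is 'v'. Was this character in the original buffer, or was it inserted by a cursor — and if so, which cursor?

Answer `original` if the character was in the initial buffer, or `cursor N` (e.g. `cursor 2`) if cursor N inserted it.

Answer: cursor 4

Derivation:
After op 1 (move_left): buffer="ahqohe" (len 6), cursors c1@1 c2@2 c3@3, authorship ......
After op 2 (add_cursor(4)): buffer="ahqohe" (len 6), cursors c1@1 c2@2 c3@3 c4@4, authorship ......
After op 3 (delete): buffer="he" (len 2), cursors c1@0 c2@0 c3@0 c4@0, authorship ..
After op 4 (insert('v')): buffer="vvvvhe" (len 6), cursors c1@4 c2@4 c3@4 c4@4, authorship 1234..
Authorship (.=original, N=cursor N): 1 2 3 4 . .
Index 3: author = 4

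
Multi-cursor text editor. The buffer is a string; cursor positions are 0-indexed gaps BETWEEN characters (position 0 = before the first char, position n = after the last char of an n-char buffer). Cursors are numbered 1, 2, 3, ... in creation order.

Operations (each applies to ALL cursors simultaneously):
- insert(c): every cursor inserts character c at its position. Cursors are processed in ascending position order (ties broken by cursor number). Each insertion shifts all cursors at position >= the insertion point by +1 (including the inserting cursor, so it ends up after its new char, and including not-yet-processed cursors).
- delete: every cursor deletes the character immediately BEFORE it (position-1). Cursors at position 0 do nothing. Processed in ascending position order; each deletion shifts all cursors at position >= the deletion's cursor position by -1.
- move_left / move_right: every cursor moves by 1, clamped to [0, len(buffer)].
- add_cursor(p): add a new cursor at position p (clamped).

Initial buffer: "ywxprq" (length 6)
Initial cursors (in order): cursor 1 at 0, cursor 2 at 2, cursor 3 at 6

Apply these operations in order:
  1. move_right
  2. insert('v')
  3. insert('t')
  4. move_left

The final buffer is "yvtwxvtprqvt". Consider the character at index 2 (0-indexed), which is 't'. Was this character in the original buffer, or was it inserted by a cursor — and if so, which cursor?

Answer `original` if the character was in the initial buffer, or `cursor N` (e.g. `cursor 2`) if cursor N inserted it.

After op 1 (move_right): buffer="ywxprq" (len 6), cursors c1@1 c2@3 c3@6, authorship ......
After op 2 (insert('v')): buffer="yvwxvprqv" (len 9), cursors c1@2 c2@5 c3@9, authorship .1..2...3
After op 3 (insert('t')): buffer="yvtwxvtprqvt" (len 12), cursors c1@3 c2@7 c3@12, authorship .11..22...33
After op 4 (move_left): buffer="yvtwxvtprqvt" (len 12), cursors c1@2 c2@6 c3@11, authorship .11..22...33
Authorship (.=original, N=cursor N): . 1 1 . . 2 2 . . . 3 3
Index 2: author = 1

Answer: cursor 1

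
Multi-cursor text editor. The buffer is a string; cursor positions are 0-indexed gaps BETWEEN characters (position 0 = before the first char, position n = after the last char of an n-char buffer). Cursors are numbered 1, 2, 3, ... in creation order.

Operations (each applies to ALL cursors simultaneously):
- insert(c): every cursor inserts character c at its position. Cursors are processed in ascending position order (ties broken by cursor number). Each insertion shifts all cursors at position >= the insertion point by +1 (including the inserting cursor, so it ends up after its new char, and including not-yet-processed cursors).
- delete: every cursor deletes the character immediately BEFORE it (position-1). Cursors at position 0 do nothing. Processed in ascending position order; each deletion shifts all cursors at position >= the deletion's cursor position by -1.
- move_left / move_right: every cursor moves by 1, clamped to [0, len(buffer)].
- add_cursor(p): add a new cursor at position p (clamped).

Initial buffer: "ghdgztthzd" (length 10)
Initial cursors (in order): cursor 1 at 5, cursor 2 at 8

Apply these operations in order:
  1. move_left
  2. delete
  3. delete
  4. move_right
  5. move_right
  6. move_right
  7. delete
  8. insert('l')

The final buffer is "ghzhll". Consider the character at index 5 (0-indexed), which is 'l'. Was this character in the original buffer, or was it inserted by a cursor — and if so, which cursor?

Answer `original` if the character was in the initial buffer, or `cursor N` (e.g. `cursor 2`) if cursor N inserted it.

After op 1 (move_left): buffer="ghdgztthzd" (len 10), cursors c1@4 c2@7, authorship ..........
After op 2 (delete): buffer="ghdzthzd" (len 8), cursors c1@3 c2@5, authorship ........
After op 3 (delete): buffer="ghzhzd" (len 6), cursors c1@2 c2@3, authorship ......
After op 4 (move_right): buffer="ghzhzd" (len 6), cursors c1@3 c2@4, authorship ......
After op 5 (move_right): buffer="ghzhzd" (len 6), cursors c1@4 c2@5, authorship ......
After op 6 (move_right): buffer="ghzhzd" (len 6), cursors c1@5 c2@6, authorship ......
After op 7 (delete): buffer="ghzh" (len 4), cursors c1@4 c2@4, authorship ....
After op 8 (insert('l')): buffer="ghzhll" (len 6), cursors c1@6 c2@6, authorship ....12
Authorship (.=original, N=cursor N): . . . . 1 2
Index 5: author = 2

Answer: cursor 2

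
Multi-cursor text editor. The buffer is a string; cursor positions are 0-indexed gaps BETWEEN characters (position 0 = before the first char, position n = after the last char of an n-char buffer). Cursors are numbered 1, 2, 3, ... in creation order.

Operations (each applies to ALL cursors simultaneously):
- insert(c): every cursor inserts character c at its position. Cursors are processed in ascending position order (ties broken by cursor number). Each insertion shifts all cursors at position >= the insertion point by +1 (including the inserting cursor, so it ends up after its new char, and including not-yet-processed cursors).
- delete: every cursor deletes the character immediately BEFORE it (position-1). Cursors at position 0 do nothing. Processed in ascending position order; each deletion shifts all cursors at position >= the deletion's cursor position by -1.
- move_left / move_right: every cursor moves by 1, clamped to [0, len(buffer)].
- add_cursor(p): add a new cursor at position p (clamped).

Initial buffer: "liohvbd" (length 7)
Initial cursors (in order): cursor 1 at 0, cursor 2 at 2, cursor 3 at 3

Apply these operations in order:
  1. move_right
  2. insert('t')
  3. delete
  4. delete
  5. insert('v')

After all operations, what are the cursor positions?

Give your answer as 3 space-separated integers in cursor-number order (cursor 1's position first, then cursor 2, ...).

After op 1 (move_right): buffer="liohvbd" (len 7), cursors c1@1 c2@3 c3@4, authorship .......
After op 2 (insert('t')): buffer="ltiothtvbd" (len 10), cursors c1@2 c2@5 c3@7, authorship .1..2.3...
After op 3 (delete): buffer="liohvbd" (len 7), cursors c1@1 c2@3 c3@4, authorship .......
After op 4 (delete): buffer="ivbd" (len 4), cursors c1@0 c2@1 c3@1, authorship ....
After op 5 (insert('v')): buffer="vivvvbd" (len 7), cursors c1@1 c2@4 c3@4, authorship 1.23...

Answer: 1 4 4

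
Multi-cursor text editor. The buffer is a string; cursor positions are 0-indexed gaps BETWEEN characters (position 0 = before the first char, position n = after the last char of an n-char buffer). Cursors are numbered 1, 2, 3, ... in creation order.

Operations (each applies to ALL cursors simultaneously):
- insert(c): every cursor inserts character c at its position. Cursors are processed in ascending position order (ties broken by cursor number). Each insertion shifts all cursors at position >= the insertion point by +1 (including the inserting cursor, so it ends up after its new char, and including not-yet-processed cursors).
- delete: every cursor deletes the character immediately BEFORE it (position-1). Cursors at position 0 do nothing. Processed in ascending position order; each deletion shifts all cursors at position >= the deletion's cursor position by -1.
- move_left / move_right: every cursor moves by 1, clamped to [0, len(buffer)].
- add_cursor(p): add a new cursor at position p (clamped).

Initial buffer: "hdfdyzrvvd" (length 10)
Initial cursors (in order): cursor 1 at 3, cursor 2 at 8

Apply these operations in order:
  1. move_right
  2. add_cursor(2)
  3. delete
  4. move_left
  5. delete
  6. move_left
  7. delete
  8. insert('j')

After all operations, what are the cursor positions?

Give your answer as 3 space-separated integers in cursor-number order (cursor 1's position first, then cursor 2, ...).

Answer: 2 4 2

Derivation:
After op 1 (move_right): buffer="hdfdyzrvvd" (len 10), cursors c1@4 c2@9, authorship ..........
After op 2 (add_cursor(2)): buffer="hdfdyzrvvd" (len 10), cursors c3@2 c1@4 c2@9, authorship ..........
After op 3 (delete): buffer="hfyzrvd" (len 7), cursors c3@1 c1@2 c2@6, authorship .......
After op 4 (move_left): buffer="hfyzrvd" (len 7), cursors c3@0 c1@1 c2@5, authorship .......
After op 5 (delete): buffer="fyzvd" (len 5), cursors c1@0 c3@0 c2@3, authorship .....
After op 6 (move_left): buffer="fyzvd" (len 5), cursors c1@0 c3@0 c2@2, authorship .....
After op 7 (delete): buffer="fzvd" (len 4), cursors c1@0 c3@0 c2@1, authorship ....
After op 8 (insert('j')): buffer="jjfjzvd" (len 7), cursors c1@2 c3@2 c2@4, authorship 13.2...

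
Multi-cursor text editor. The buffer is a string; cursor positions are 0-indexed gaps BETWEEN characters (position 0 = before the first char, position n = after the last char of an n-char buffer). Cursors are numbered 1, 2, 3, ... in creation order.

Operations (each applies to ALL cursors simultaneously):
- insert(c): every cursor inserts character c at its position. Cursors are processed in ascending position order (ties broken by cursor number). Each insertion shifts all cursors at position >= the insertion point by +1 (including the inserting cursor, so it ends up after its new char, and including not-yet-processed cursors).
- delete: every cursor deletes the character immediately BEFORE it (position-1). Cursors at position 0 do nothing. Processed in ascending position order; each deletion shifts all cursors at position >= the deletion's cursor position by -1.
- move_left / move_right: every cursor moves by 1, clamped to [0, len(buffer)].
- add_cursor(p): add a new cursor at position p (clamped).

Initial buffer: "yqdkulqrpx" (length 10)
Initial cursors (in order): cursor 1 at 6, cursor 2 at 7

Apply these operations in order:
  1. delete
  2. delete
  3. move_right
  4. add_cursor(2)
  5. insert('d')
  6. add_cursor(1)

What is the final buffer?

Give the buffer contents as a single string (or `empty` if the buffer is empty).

After op 1 (delete): buffer="yqdkurpx" (len 8), cursors c1@5 c2@5, authorship ........
After op 2 (delete): buffer="yqdrpx" (len 6), cursors c1@3 c2@3, authorship ......
After op 3 (move_right): buffer="yqdrpx" (len 6), cursors c1@4 c2@4, authorship ......
After op 4 (add_cursor(2)): buffer="yqdrpx" (len 6), cursors c3@2 c1@4 c2@4, authorship ......
After op 5 (insert('d')): buffer="yqddrddpx" (len 9), cursors c3@3 c1@7 c2@7, authorship ..3..12..
After op 6 (add_cursor(1)): buffer="yqddrddpx" (len 9), cursors c4@1 c3@3 c1@7 c2@7, authorship ..3..12..

Answer: yqddrddpx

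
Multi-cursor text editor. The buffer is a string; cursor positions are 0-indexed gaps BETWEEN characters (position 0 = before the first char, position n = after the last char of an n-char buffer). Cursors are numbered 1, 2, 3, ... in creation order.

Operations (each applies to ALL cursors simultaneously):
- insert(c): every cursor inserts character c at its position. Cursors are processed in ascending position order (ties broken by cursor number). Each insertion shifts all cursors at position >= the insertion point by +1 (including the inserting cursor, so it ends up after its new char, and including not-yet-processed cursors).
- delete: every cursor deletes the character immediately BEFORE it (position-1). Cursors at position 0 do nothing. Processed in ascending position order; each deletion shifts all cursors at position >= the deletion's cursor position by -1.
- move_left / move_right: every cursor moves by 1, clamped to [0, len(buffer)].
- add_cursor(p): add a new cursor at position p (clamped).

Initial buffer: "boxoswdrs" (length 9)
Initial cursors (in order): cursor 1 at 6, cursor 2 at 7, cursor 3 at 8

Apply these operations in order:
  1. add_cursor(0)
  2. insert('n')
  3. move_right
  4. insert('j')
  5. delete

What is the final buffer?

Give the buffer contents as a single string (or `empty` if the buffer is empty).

After op 1 (add_cursor(0)): buffer="boxoswdrs" (len 9), cursors c4@0 c1@6 c2@7 c3@8, authorship .........
After op 2 (insert('n')): buffer="nboxoswndnrns" (len 13), cursors c4@1 c1@8 c2@10 c3@12, authorship 4......1.2.3.
After op 3 (move_right): buffer="nboxoswndnrns" (len 13), cursors c4@2 c1@9 c2@11 c3@13, authorship 4......1.2.3.
After op 4 (insert('j')): buffer="nbjoxoswndjnrjnsj" (len 17), cursors c4@3 c1@11 c2@14 c3@17, authorship 4.4.....1.12.23.3
After op 5 (delete): buffer="nboxoswndnrns" (len 13), cursors c4@2 c1@9 c2@11 c3@13, authorship 4......1.2.3.

Answer: nboxoswndnrns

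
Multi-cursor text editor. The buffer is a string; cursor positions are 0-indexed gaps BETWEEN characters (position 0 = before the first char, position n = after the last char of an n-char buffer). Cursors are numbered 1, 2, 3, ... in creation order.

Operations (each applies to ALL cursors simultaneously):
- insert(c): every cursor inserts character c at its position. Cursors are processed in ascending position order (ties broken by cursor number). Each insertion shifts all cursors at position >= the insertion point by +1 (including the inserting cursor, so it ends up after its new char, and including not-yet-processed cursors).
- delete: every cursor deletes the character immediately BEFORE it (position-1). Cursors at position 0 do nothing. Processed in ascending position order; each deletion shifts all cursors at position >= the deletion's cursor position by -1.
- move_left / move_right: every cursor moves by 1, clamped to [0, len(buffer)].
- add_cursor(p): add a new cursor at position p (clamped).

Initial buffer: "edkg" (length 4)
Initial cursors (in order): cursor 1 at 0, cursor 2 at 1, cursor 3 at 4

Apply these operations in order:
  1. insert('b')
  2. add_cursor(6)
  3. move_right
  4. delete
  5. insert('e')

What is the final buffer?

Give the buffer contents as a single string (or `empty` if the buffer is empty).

Answer: bebekee

Derivation:
After op 1 (insert('b')): buffer="bebdkgb" (len 7), cursors c1@1 c2@3 c3@7, authorship 1.2...3
After op 2 (add_cursor(6)): buffer="bebdkgb" (len 7), cursors c1@1 c2@3 c4@6 c3@7, authorship 1.2...3
After op 3 (move_right): buffer="bebdkgb" (len 7), cursors c1@2 c2@4 c3@7 c4@7, authorship 1.2...3
After op 4 (delete): buffer="bbk" (len 3), cursors c1@1 c2@2 c3@3 c4@3, authorship 12.
After op 5 (insert('e')): buffer="bebekee" (len 7), cursors c1@2 c2@4 c3@7 c4@7, authorship 1122.34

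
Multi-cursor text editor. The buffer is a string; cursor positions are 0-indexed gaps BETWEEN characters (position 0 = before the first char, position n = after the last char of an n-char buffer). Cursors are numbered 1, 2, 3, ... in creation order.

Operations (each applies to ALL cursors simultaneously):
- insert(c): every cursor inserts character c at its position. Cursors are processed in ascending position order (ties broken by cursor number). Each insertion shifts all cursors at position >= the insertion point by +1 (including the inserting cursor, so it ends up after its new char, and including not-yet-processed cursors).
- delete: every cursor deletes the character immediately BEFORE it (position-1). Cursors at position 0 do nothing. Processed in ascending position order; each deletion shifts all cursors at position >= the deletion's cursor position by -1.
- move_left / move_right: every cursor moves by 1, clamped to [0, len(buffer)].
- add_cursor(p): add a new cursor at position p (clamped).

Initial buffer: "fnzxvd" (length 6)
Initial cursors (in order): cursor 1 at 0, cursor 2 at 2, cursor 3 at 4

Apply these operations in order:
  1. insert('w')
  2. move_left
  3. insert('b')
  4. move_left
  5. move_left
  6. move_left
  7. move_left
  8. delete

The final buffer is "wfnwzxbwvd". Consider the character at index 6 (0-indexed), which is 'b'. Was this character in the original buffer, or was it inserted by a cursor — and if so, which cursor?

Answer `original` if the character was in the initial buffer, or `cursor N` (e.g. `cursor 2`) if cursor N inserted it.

After op 1 (insert('w')): buffer="wfnwzxwvd" (len 9), cursors c1@1 c2@4 c3@7, authorship 1..2..3..
After op 2 (move_left): buffer="wfnwzxwvd" (len 9), cursors c1@0 c2@3 c3@6, authorship 1..2..3..
After op 3 (insert('b')): buffer="bwfnbwzxbwvd" (len 12), cursors c1@1 c2@5 c3@9, authorship 11..22..33..
After op 4 (move_left): buffer="bwfnbwzxbwvd" (len 12), cursors c1@0 c2@4 c3@8, authorship 11..22..33..
After op 5 (move_left): buffer="bwfnbwzxbwvd" (len 12), cursors c1@0 c2@3 c3@7, authorship 11..22..33..
After op 6 (move_left): buffer="bwfnbwzxbwvd" (len 12), cursors c1@0 c2@2 c3@6, authorship 11..22..33..
After op 7 (move_left): buffer="bwfnbwzxbwvd" (len 12), cursors c1@0 c2@1 c3@5, authorship 11..22..33..
After op 8 (delete): buffer="wfnwzxbwvd" (len 10), cursors c1@0 c2@0 c3@3, authorship 1..2..33..
Authorship (.=original, N=cursor N): 1 . . 2 . . 3 3 . .
Index 6: author = 3

Answer: cursor 3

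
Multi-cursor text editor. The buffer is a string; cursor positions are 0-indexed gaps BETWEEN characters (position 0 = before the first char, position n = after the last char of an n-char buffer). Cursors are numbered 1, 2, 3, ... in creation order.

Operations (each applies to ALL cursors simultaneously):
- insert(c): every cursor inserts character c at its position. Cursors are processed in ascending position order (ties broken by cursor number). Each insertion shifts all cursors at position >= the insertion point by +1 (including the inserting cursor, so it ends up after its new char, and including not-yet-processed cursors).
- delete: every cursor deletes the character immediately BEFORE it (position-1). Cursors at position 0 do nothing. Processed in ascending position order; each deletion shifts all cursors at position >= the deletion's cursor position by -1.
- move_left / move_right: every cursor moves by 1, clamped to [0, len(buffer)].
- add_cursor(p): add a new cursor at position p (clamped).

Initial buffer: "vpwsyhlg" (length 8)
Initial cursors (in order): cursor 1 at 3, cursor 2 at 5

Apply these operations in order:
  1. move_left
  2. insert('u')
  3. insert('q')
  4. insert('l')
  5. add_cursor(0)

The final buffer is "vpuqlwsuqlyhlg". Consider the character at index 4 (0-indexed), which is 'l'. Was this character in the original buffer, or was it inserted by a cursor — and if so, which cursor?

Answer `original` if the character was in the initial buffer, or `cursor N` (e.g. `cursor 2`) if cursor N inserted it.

Answer: cursor 1

Derivation:
After op 1 (move_left): buffer="vpwsyhlg" (len 8), cursors c1@2 c2@4, authorship ........
After op 2 (insert('u')): buffer="vpuwsuyhlg" (len 10), cursors c1@3 c2@6, authorship ..1..2....
After op 3 (insert('q')): buffer="vpuqwsuqyhlg" (len 12), cursors c1@4 c2@8, authorship ..11..22....
After op 4 (insert('l')): buffer="vpuqlwsuqlyhlg" (len 14), cursors c1@5 c2@10, authorship ..111..222....
After op 5 (add_cursor(0)): buffer="vpuqlwsuqlyhlg" (len 14), cursors c3@0 c1@5 c2@10, authorship ..111..222....
Authorship (.=original, N=cursor N): . . 1 1 1 . . 2 2 2 . . . .
Index 4: author = 1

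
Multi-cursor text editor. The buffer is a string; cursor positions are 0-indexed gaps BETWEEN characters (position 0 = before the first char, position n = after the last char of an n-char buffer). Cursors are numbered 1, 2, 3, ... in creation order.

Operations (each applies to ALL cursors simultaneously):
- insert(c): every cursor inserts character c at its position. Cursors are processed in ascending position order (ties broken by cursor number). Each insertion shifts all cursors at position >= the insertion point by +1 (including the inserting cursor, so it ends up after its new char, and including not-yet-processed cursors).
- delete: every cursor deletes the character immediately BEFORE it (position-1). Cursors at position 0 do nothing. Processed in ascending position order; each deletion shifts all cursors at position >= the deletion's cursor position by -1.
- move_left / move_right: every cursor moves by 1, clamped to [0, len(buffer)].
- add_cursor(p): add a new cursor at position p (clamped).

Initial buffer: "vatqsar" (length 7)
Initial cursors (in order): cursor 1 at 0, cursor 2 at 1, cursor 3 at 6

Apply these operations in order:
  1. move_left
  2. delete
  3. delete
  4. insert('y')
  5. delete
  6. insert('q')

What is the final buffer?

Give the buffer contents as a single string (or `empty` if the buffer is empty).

Answer: qqvatqar

Derivation:
After op 1 (move_left): buffer="vatqsar" (len 7), cursors c1@0 c2@0 c3@5, authorship .......
After op 2 (delete): buffer="vatqar" (len 6), cursors c1@0 c2@0 c3@4, authorship ......
After op 3 (delete): buffer="vatar" (len 5), cursors c1@0 c2@0 c3@3, authorship .....
After op 4 (insert('y')): buffer="yyvatyar" (len 8), cursors c1@2 c2@2 c3@6, authorship 12...3..
After op 5 (delete): buffer="vatar" (len 5), cursors c1@0 c2@0 c3@3, authorship .....
After op 6 (insert('q')): buffer="qqvatqar" (len 8), cursors c1@2 c2@2 c3@6, authorship 12...3..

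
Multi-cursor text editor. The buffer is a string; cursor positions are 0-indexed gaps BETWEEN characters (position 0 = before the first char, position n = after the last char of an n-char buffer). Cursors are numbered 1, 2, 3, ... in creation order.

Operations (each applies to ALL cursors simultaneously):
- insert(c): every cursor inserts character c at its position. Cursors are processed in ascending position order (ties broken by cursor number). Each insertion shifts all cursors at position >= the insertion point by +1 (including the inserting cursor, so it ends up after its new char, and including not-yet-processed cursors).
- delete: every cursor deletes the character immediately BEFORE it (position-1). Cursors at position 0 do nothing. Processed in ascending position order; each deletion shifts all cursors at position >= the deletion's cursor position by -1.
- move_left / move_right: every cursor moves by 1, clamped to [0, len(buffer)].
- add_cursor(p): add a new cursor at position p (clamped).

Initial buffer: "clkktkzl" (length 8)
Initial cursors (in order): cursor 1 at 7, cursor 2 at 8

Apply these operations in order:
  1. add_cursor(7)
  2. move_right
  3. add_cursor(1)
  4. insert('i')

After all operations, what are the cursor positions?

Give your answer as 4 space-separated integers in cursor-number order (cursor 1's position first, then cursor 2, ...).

Answer: 12 12 12 2

Derivation:
After op 1 (add_cursor(7)): buffer="clkktkzl" (len 8), cursors c1@7 c3@7 c2@8, authorship ........
After op 2 (move_right): buffer="clkktkzl" (len 8), cursors c1@8 c2@8 c3@8, authorship ........
After op 3 (add_cursor(1)): buffer="clkktkzl" (len 8), cursors c4@1 c1@8 c2@8 c3@8, authorship ........
After op 4 (insert('i')): buffer="cilkktkzliii" (len 12), cursors c4@2 c1@12 c2@12 c3@12, authorship .4.......123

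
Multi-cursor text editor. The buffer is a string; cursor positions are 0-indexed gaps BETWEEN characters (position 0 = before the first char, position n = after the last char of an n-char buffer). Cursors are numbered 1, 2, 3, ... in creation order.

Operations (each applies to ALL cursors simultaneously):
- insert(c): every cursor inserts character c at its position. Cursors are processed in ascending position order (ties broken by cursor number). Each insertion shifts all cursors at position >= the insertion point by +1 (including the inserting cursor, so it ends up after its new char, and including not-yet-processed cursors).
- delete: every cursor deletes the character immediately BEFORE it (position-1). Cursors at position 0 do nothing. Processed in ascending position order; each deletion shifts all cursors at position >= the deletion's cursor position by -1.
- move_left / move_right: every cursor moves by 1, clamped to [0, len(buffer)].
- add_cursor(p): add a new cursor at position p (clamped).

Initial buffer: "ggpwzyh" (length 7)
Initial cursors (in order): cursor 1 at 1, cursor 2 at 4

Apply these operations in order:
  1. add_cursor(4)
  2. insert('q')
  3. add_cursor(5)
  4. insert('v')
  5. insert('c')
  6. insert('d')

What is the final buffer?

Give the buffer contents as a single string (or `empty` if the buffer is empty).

Answer: gqvcdgpwvcdqqvvccddzyh

Derivation:
After op 1 (add_cursor(4)): buffer="ggpwzyh" (len 7), cursors c1@1 c2@4 c3@4, authorship .......
After op 2 (insert('q')): buffer="gqgpwqqzyh" (len 10), cursors c1@2 c2@7 c3@7, authorship .1...23...
After op 3 (add_cursor(5)): buffer="gqgpwqqzyh" (len 10), cursors c1@2 c4@5 c2@7 c3@7, authorship .1...23...
After op 4 (insert('v')): buffer="gqvgpwvqqvvzyh" (len 14), cursors c1@3 c4@7 c2@11 c3@11, authorship .11...42323...
After op 5 (insert('c')): buffer="gqvcgpwvcqqvvcczyh" (len 18), cursors c1@4 c4@9 c2@15 c3@15, authorship .111...44232323...
After op 6 (insert('d')): buffer="gqvcdgpwvcdqqvvccddzyh" (len 22), cursors c1@5 c4@11 c2@19 c3@19, authorship .1111...44423232323...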